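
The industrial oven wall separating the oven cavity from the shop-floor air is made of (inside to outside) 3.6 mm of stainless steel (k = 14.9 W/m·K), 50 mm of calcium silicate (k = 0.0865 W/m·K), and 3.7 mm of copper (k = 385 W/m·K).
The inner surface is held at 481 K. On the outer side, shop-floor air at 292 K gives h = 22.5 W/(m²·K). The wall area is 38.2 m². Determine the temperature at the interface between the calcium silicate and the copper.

Treating each layer as a thermal resistance in series:
R_stainless steel = L/(kA) = 0.0036/(14.9×38.2) = 6.325×10^-6 K/W
R_calcium silicate = L/(kA) = 0.05/(0.0865×38.2) = 0.01513 K/W
R_copper = L/(kA) = 0.0037/(385×38.2) = 2.516×10^-7 K/W
R_outer film = 1/(h_o·A) = 1/(22.5×38.2) = 0.001163 K/W
R_total = 0.0163 K/W;  Q = ΔT/R_total = 189/0.0163 = 11590 W
T_interface = T_inner − Q·ΣR(inner→interface) = 481 − 11600×0.01514

T ≈ 305 K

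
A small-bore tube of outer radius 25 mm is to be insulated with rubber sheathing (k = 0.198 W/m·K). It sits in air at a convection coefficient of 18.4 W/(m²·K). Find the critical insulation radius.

r_cr ≈ 10.8 mm

For a cylinder r_cr = k/h = 0.198/18.4
r_cr = 10.8 mm; since the bare radius (25 mm) is above r_cr, any added insulation will reduce heat loss.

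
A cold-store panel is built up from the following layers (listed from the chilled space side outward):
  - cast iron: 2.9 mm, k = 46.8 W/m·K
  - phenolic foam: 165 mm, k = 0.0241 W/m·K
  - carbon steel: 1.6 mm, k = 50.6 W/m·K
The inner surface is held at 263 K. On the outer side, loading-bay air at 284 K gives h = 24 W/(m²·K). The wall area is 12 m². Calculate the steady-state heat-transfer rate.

Using the resistance-network approach (series):
R_cast iron = L/(kA) = 0.0029/(46.8×12) = 5.164×10^-6 K/W
R_phenolic foam = L/(kA) = 0.165/(0.0241×12) = 0.5705 K/W
R_carbon steel = L/(kA) = 0.0016/(50.6×12) = 2.635×10^-6 K/W
R_outer film = 1/(h_o·A) = 1/(24×12) = 0.003472 K/W
R_total = 0.574 K/W
Q = ΔT / R_total = 21 / 0.574

Q ≈ 36.6 W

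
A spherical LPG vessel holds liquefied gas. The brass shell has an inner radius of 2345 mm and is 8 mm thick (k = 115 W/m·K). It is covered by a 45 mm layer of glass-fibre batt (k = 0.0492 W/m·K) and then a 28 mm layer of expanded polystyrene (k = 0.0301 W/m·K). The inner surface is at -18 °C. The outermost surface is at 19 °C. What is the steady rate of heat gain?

Spherical conduction: R = (1/r_in − 1/r_out)/(4πk) per layer; series-sum.
R_brass shell = (1/2.345 − 1/2.353)/(4π×115) = 1.003×10^-6 K/W
R_glass-fibre batt = (1/2.353 − 1/2.398)/(4π×0.0492) = 0.0129 K/W
R_expanded polystyrene = (1/2.398 − 1/2.426)/(4π×0.0301) = 0.01272 K/W
R_total = 0.02562 K/W
Q = ΔT/R_total = 37/0.02562

Q ≈ 1440 W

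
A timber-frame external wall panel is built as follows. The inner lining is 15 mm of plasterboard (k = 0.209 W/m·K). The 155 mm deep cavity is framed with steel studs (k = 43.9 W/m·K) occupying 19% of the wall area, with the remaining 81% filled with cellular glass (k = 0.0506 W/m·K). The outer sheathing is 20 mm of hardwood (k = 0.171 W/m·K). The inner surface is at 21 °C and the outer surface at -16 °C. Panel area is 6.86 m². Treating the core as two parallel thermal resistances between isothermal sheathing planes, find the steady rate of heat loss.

Q ≈ 1220 W

Sheathing layers in series; stud and cavity paths in parallel between them.
R_inner = 0.015/(0.209×6.86) = 0.01046 K/W
R_stud  = 0.155/(43.9×0.19×6.86) = 0.002709 K/W
R_cav   = 0.155/(0.0506×0.81×6.86) = 0.5513 K/W
1/R_core = 1/R_stud + 1/R_cav → R_core = 0.002696 K/W
R_outer = 0.02/(0.171×6.86) = 0.01705 K/W
R_total = 0.03021 K/W
Q = ΔT/R_total = 37/0.03021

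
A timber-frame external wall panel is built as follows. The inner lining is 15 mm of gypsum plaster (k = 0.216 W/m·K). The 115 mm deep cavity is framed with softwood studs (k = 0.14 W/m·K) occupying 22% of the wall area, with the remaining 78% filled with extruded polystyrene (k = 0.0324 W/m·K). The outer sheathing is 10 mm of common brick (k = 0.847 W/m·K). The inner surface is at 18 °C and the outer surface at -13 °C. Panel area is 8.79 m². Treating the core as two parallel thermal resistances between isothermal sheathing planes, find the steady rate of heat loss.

Q ≈ 128 W

Sheathing layers in series; stud and cavity paths in parallel between them.
R_inner = 0.015/(0.216×8.79) = 0.0079 K/W
R_stud  = 0.115/(0.14×0.22×8.79) = 0.4248 K/W
R_cav   = 0.115/(0.0324×0.78×8.79) = 0.5177 K/W
1/R_core = 1/R_stud + 1/R_cav → R_core = 0.2333 K/W
R_outer = 0.01/(0.847×8.79) = 0.001343 K/W
R_total = 0.2426 K/W
Q = ΔT/R_total = 31/0.2426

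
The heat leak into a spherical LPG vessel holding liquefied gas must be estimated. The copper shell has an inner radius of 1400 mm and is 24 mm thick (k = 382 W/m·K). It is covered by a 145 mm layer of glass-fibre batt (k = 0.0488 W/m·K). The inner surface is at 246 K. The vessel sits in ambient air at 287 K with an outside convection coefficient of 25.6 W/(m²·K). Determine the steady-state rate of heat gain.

For a spherical shell R = (1/r₁ − 1/r₂)/(4πk); film R = 1/(h·4πr²). In series:
R_copper shell = (1/1.4 − 1/1.424)/(4π×382) = 2.508×10^-6 K/W
R_glass-fibre batt = (1/1.424 − 1/1.569)/(4π×0.0488) = 0.1058 K/W
R_outer film = 1/(h·4πr_o²) = 1/(25.6×4π×1.569²) = 0.001263 K/W
R_total = 0.1071 K/W
Q = ΔT/R_total = 41/0.1071

Q ≈ 383 W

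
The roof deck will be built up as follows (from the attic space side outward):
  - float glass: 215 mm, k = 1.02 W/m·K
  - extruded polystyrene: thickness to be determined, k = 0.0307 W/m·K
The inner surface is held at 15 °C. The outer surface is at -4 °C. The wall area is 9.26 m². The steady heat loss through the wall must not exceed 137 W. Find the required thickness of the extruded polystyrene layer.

Series thermal resistances:
R_float glass = L/(kA) = 0.215/(1.02×9.26) = 0.02276 K/W
Sum of the known resistances R_other = 0.02276 K/W
Required total resistance R_tot = ΔT/Q_allow = 19/137 = 0.1387 K/W
R_extruded polystyrene = R_tot − R_other = 0.1159 K/W
L = R·k·A = 0.1159×0.0307×9.26

L ≈ 33 mm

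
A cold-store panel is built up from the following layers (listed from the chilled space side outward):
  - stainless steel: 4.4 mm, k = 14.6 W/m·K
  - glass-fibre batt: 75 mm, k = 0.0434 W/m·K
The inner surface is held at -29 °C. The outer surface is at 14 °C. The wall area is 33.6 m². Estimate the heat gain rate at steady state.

Using the resistance-network approach (series):
R_stainless steel = L/(kA) = 0.0044/(14.6×33.6) = 8.969×10^-6 K/W
R_glass-fibre batt = L/(kA) = 0.075/(0.0434×33.6) = 0.05143 K/W
R_total = 0.05144 K/W
Q = ΔT / R_total = 43 / 0.05144

Q ≈ 836 W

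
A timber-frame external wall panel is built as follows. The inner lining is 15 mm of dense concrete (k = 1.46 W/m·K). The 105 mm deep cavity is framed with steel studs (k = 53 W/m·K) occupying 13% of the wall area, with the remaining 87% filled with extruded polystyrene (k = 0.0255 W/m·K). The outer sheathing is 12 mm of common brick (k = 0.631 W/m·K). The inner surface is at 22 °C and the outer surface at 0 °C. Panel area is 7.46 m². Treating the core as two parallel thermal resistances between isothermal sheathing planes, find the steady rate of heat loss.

Sheathing layers in series; stud and cavity paths in parallel between them.
R_inner = 0.015/(1.46×7.46) = 0.001377 K/W
R_stud  = 0.105/(53×0.13×7.46) = 0.002043 K/W
R_cav   = 0.105/(0.0255×0.87×7.46) = 0.6344 K/W
1/R_core = 1/R_stud + 1/R_cav → R_core = 0.002036 K/W
R_outer = 0.012/(0.631×7.46) = 0.002549 K/W
R_total = 0.005963 K/W
Q = ΔT/R_total = 22/0.005963

Q ≈ 3690 W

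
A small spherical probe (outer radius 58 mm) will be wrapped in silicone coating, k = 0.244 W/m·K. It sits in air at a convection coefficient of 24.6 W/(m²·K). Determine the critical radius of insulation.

r_cr ≈ 19.8 mm

For a sphere r_cr = 2k/h = 2×0.244/24.6
r_cr = 19.8 mm; since the bare radius (58 mm) is above r_cr, any added insulation will reduce heat loss.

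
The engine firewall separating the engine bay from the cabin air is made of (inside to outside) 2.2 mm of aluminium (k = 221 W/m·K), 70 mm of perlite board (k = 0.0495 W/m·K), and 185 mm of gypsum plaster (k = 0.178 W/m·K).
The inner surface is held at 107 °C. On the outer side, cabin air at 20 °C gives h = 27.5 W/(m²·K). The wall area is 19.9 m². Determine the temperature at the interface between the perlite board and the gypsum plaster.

T ≈ 57.6 °C

Model the wall as resistances in series:
R_aluminium = L/(kA) = 0.0022/(221×19.9) = 5.002×10^-7 K/W
R_perlite board = L/(kA) = 0.07/(0.0495×19.9) = 0.07106 K/W
R_gypsum plaster = L/(kA) = 0.185/(0.178×19.9) = 0.05223 K/W
R_outer film = 1/(h_o·A) = 1/(27.5×19.9) = 0.001827 K/W
R_total = 0.1251 K/W;  Q = ΔT/R_total = 87/0.1251 = 695.3 W
T_interface = T_inner − Q·ΣR(inner→interface) = 107 − 695×0.07106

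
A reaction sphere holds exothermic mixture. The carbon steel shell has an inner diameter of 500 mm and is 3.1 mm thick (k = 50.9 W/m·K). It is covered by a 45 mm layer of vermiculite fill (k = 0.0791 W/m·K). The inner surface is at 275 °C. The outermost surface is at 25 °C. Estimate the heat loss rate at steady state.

Each spherical layer contributes R = (1/r_i − 1/r_o)/(4πk):
R_carbon steel shell = (1/0.25 − 1/0.2531)/(4π×50.9) = 7.66×10^-5 K/W
R_vermiculite fill = (1/0.2531 − 1/0.2981)/(4π×0.0791) = 0.6 K/W
R_total = 0.6001 K/W
Q = ΔT/R_total = 250/0.6001

Q ≈ 417 W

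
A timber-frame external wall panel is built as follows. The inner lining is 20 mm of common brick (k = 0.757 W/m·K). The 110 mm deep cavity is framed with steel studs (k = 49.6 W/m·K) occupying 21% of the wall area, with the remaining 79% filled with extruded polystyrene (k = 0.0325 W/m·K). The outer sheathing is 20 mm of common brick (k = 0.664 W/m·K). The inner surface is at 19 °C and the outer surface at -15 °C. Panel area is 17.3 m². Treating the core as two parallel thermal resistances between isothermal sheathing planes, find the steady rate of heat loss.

Sheathing layers in series; stud and cavity paths in parallel between them.
R_inner = 0.02/(0.757×17.3) = 0.001527 K/W
R_stud  = 0.11/(49.6×0.21×17.3) = 6.104×10^-4 K/W
R_cav   = 0.11/(0.0325×0.79×17.3) = 0.2476 K/W
1/R_core = 1/R_stud + 1/R_cav → R_core = 6.089×10^-4 K/W
R_outer = 0.02/(0.664×17.3) = 0.001741 K/W
R_total = 0.003877 K/W
Q = ΔT/R_total = 34/0.003877

Q ≈ 8770 W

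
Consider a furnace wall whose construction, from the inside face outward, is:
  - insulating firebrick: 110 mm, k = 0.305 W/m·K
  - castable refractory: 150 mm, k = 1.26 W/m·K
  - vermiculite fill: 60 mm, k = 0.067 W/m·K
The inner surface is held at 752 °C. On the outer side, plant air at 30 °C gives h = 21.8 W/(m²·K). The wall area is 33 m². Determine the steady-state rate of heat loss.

Series thermal resistances:
R_insulating firebrick = L/(kA) = 0.11/(0.305×33) = 0.01093 K/W
R_castable refractory = L/(kA) = 0.15/(1.26×33) = 0.003608 K/W
R_vermiculite fill = L/(kA) = 0.06/(0.067×33) = 0.02714 K/W
R_outer film = 1/(h_o·A) = 1/(21.8×33) = 0.00139 K/W
R_total = 0.04306 K/W
Q = ΔT / R_total = 722 / 0.04306

Q ≈ 16800 W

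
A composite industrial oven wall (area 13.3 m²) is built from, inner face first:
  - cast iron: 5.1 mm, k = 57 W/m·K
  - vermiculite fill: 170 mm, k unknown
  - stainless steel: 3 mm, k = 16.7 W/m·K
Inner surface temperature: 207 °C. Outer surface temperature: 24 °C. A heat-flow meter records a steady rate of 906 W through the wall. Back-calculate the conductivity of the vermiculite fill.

Thermal resistances in series:
R_cast iron = L/(kA) = 0.0051/(57×13.3) = 6.727×10^-6 K/W
R_stainless steel = L/(kA) = 0.003/(16.7×13.3) = 1.351×10^-5 K/W
Sum of known resistances R_other = 2.023×10^-5 K/W
Total R = ΔT/Q = 183/906 = 0.202 K/W
R_vermiculite fill = R_total − R_other = 0.202 K/W
k = L/(R·A) = 0.17/(0.202×13.3)

k ≈ 0.0633 W/(m·K)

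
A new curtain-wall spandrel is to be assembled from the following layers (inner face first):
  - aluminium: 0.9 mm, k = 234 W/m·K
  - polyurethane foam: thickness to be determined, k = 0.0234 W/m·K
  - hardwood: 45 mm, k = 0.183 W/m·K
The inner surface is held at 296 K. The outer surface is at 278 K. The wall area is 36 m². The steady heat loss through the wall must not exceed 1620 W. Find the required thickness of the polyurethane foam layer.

Model the wall as resistances in series:
R_aluminium = L/(kA) = 0.0009/(234×36) = 1.068×10^-7 K/W
R_hardwood = L/(kA) = 0.045/(0.183×36) = 0.006831 K/W
Sum of the known resistances R_other = 0.006831 K/W
Required total resistance R_tot = ΔT/Q_allow = 18/1620 = 0.01111 K/W
R_polyurethane foam = R_tot − R_other = 0.00428 K/W
L = R·k·A = 0.00428×0.0234×36

L ≈ 3.61 mm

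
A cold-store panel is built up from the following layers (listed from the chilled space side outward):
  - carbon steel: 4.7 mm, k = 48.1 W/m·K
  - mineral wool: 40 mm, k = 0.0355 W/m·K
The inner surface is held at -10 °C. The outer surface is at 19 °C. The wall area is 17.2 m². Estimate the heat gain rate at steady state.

Q ≈ 443 W

Using the resistance-network approach (series):
R_carbon steel = L/(kA) = 0.0047/(48.1×17.2) = 5.681×10^-6 K/W
R_mineral wool = L/(kA) = 0.04/(0.0355×17.2) = 0.06551 K/W
R_total = 0.06552 K/W
Q = ΔT / R_total = 29 / 0.06552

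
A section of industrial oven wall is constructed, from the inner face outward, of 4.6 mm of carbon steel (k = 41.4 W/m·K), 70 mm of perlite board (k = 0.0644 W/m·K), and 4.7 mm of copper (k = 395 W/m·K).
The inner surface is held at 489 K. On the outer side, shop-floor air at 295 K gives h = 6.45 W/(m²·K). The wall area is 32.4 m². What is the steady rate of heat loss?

Q ≈ 5060 W

Model the wall as resistances in series:
R_carbon steel = L/(kA) = 0.0046/(41.4×32.4) = 3.429×10^-6 K/W
R_perlite board = L/(kA) = 0.07/(0.0644×32.4) = 0.03355 K/W
R_copper = L/(kA) = 0.0047/(395×32.4) = 3.672×10^-7 K/W
R_outer film = 1/(h_o·A) = 1/(6.45×32.4) = 0.004785 K/W
R_total = 0.03834 K/W
Q = ΔT / R_total = 194 / 0.03834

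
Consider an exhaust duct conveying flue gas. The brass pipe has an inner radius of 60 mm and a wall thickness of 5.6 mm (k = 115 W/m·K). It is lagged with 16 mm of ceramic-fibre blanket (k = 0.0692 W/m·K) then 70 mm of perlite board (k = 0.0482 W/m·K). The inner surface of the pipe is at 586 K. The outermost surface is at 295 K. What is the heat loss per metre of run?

Radial resistances (cylindrical: R_cond = ln(r_o/r_i)/(2πkL), R_conv = 1/(h·2πrL)):
R_brass pipe wall = ln(65.6/60)/(2π×115×1) = 1.235×10^-4 K/W
R_ceramic-fibre blanket = ln(81.6/65.6)/(2π×0.0692×1) = 0.502 K/W
R_perlite board = ln(151.6/81.6)/(2π×0.0482×1) = 2.045 K/W
R_total = 2.547 K/W
Q = ΔT/R_total = 291/2.547

q′ ≈ 114 W/m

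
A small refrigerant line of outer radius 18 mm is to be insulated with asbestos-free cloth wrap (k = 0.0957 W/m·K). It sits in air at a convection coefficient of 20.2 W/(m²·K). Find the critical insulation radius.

r_cr ≈ 4.74 mm

For a cylinder r_cr = k/h = 0.0957/20.2
r_cr = 4.74 mm; since the bare radius (18 mm) is above r_cr, any added insulation will reduce heat loss.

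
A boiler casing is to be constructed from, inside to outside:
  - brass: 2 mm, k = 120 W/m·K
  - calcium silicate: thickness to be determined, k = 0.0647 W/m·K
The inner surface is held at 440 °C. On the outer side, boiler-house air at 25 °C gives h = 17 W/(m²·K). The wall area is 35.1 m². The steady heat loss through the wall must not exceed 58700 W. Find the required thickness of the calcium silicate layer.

Treating each layer as a thermal resistance in series:
R_brass = L/(kA) = 0.002/(120×35.1) = 4.748×10^-7 K/W
R_outer film = 1/(h_o·A) = 1/(17×35.1) = 0.001676 K/W
Sum of the known resistances R_other = 0.001676 K/W
Required total resistance R_tot = ΔT/Q_allow = 415/58700 = 0.00707 K/W
R_calcium silicate = R_tot − R_other = 0.005393 K/W
L = R·k·A = 0.005393×0.0647×35.1

L ≈ 12.2 mm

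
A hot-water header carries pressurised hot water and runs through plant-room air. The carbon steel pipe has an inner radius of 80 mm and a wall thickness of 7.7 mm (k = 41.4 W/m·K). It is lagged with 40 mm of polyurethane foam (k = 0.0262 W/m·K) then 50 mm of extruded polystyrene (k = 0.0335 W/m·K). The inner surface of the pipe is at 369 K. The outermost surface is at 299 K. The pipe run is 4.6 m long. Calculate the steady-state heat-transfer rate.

Q ≈ 83.6 W

Radial resistances (cylindrical: R_cond = ln(r_o/r_i)/(2πkL), R_conv = 1/(h·2πrL)):
R_carbon steel pipe wall = ln(87.7/80)/(2π×41.4×4.6) = 7.68×10^-5 K/W
R_polyurethane foam = ln(127.7/87.7)/(2π×0.0262×4.6) = 0.4962 K/W
R_extruded polystyrene = ln(177.7/127.7)/(2π×0.0335×4.6) = 0.3413 K/W
R_total = 0.8375 K/W
Q = ΔT/R_total = 70/0.8375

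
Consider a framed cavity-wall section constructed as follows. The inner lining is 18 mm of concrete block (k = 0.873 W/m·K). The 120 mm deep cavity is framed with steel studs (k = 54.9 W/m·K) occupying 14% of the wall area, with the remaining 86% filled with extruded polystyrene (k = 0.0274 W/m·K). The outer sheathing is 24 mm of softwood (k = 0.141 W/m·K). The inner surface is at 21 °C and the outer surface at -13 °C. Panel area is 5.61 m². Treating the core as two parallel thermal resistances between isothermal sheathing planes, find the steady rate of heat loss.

Q ≈ 924 W

Sheathing layers in series; stud and cavity paths in parallel between them.
R_inner = 0.018/(0.873×5.61) = 0.003675 K/W
R_stud  = 0.12/(54.9×0.14×5.61) = 0.002783 K/W
R_cav   = 0.12/(0.0274×0.86×5.61) = 0.9078 K/W
1/R_core = 1/R_stud + 1/R_cav → R_core = 0.002775 K/W
R_outer = 0.024/(0.141×5.61) = 0.03034 K/W
R_total = 0.03679 K/W
Q = ΔT/R_total = 34/0.03679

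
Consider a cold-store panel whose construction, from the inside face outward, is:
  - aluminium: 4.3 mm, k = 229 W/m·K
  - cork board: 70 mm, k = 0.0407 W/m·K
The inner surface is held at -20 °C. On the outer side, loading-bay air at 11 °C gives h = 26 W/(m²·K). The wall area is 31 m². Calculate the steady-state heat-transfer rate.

Thermal resistances in series:
R_aluminium = L/(kA) = 0.0043/(229×31) = 6.057×10^-7 K/W
R_cork board = L/(kA) = 0.07/(0.0407×31) = 0.05548 K/W
R_outer film = 1/(h_o·A) = 1/(26×31) = 0.001241 K/W
R_total = 0.05672 K/W
Q = ΔT / R_total = 31 / 0.05672

Q ≈ 547 W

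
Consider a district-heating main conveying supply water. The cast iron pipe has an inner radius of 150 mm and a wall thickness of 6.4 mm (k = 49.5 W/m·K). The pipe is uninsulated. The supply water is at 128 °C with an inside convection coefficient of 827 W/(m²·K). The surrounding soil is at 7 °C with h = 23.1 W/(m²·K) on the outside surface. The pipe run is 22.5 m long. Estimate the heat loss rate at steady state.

Q ≈ 59900 W

Cylindrical conduction, so R = ln(r₂/r₁)/(2πkL) per layer, in series:
R_inner film = 1/(h_i·2πr₁L) = 1/(827×2π×0.15×22.5) = 5.702×10^-5 K/W
R_cast iron pipe wall = ln(156.4/150)/(2π×49.5×22.5) = 5.971×10^-6 K/W
R_outer film = 1/(h_o·2πr_oL) = 1/(23.1×2π×0.1564×22.5) = 0.001958 K/W
R_total = 0.002021 K/W
Q = ΔT/R_total = 121/0.002021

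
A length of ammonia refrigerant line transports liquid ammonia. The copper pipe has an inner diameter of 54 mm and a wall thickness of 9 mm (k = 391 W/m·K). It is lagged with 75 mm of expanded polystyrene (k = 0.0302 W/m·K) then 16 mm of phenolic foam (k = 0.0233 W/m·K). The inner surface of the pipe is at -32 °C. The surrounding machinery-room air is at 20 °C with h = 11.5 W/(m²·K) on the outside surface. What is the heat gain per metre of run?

q′ ≈ 7.47 W/m

Treating each annulus and film as a series resistance:
R_copper pipe wall = ln(36/27)/(2π×391×1) = 1.171×10^-4 K/W
R_expanded polystyrene = ln(111/36)/(2π×0.0302×1) = 5.934 K/W
R_phenolic foam = ln(127/111)/(2π×0.0233×1) = 0.9198 K/W
R_outer film = 1/(h_o·2πr_oL) = 1/(11.5×2π×0.127×1) = 0.109 K/W
R_total = 6.963 K/W
Q = ΔT/R_total = 52/6.963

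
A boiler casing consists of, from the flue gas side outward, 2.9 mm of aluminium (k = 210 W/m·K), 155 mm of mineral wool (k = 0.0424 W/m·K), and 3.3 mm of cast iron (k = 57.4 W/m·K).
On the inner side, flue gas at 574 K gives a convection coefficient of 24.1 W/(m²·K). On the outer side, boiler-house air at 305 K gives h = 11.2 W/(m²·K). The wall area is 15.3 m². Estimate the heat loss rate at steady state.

Q ≈ 1090 W

Series thermal resistances:
R_inner film = 1/(h_i·A) = 1/(24.1×15.3) = 0.002712 K/W
R_aluminium = L/(kA) = 0.0029/(210×15.3) = 9.026×10^-7 K/W
R_mineral wool = L/(kA) = 0.155/(0.0424×15.3) = 0.2389 K/W
R_cast iron = L/(kA) = 0.0033/(57.4×15.3) = 3.758×10^-6 K/W
R_outer film = 1/(h_o·A) = 1/(11.2×15.3) = 0.005836 K/W
R_total = 0.2475 K/W
Q = ΔT / R_total = 269 / 0.2475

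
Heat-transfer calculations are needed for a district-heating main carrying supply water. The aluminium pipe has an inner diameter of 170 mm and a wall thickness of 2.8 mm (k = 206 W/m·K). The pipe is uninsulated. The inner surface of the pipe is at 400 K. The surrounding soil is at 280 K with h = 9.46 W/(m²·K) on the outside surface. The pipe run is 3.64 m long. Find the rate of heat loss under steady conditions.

Q ≈ 2280 W

For a radial system each layer contributes R = ln(r_out/r_in)/(2πkL); films add R = 1/(hA).
R_aluminium pipe wall = ln(87.8/85)/(2π×206×3.64) = 6.879×10^-6 K/W
R_outer film = 1/(h_o·2πr_oL) = 1/(9.46×2π×0.0878×3.64) = 0.05264 K/W
R_total = 0.05265 K/W
Q = ΔT/R_total = 120/0.05265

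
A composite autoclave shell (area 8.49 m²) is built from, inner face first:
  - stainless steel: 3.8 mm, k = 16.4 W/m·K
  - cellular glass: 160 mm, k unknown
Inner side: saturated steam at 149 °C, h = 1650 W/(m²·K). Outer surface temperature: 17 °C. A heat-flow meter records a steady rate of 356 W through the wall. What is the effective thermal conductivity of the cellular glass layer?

Treating each layer as a thermal resistance in series:
R_inner film = 1/(h_i·A) = 1/(1650×8.49) = 7.139×10^-5 K/W
R_stainless steel = L/(kA) = 0.0038/(16.4×8.49) = 2.729×10^-5 K/W
Sum of known resistances R_other = 9.868×10^-5 K/W
Total R = ΔT/Q = 132/356 = 0.3708 K/W
R_cellular glass = R_total − R_other = 0.3707 K/W
k = L/(R·A) = 0.16/(0.3707×8.49)

k ≈ 0.0508 W/(m·K)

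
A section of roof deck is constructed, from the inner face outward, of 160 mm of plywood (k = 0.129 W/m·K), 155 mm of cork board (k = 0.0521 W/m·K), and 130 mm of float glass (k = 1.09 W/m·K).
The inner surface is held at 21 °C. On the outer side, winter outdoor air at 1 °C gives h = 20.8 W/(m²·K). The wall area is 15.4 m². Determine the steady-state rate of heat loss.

Q ≈ 70.3 W

Thermal resistances in series:
R_plywood = L/(kA) = 0.16/(0.129×15.4) = 0.08054 K/W
R_cork board = L/(kA) = 0.155/(0.0521×15.4) = 0.1932 K/W
R_float glass = L/(kA) = 0.13/(1.09×15.4) = 0.007745 K/W
R_outer film = 1/(h_o·A) = 1/(20.8×15.4) = 0.003122 K/W
R_total = 0.2846 K/W
Q = ΔT / R_total = 20 / 0.2846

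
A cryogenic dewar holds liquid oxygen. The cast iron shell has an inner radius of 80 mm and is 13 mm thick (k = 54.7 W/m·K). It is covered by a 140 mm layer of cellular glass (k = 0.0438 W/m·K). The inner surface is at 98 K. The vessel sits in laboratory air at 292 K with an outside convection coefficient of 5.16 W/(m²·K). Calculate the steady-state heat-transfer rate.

Radial (spherical) resistances in series:
R_cast iron shell = (1/0.08 − 1/0.093)/(4π×54.7) = 0.002542 K/W
R_cellular glass = (1/0.093 − 1/0.233)/(4π×0.0438) = 11.74 K/W
R_outer film = 1/(h·4πr_o²) = 1/(5.16×4π×0.233²) = 0.2841 K/W
R_total = 12.02 K/W
Q = ΔT/R_total = 194/12.02

Q ≈ 16.1 W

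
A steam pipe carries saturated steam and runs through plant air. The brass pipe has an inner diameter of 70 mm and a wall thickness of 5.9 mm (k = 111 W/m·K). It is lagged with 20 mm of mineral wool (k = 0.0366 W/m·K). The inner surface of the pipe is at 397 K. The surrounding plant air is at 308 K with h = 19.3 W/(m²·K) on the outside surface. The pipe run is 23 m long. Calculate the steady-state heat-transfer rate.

Q ≈ 1100 W

Radial resistances (cylindrical: R_cond = ln(r_o/r_i)/(2πkL), R_conv = 1/(h·2πrL)):
R_brass pipe wall = ln(40.9/35)/(2π×111×23) = 9.712×10^-6 K/W
R_mineral wool = ln(60.9/40.9)/(2π×0.0366×23) = 0.07527 K/W
R_outer film = 1/(h_o·2πr_oL) = 1/(19.3×2π×0.0609×23) = 0.005887 K/W
R_total = 0.08116 K/W
Q = ΔT/R_total = 89/0.08116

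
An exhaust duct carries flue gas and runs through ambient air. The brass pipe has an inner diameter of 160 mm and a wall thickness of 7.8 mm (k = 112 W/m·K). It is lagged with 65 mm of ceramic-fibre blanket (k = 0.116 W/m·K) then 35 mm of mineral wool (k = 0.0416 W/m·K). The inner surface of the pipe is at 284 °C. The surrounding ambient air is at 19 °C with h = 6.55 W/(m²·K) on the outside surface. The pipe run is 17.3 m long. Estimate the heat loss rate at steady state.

Radial resistances (cylindrical: R_cond = ln(r_o/r_i)/(2πkL), R_conv = 1/(h·2πrL)):
R_brass pipe wall = ln(87.8/80)/(2π×112×17.3) = 7.642×10^-6 K/W
R_ceramic-fibre blanket = ln(152.8/87.8)/(2π×0.116×17.3) = 0.04394 K/W
R_mineral wool = ln(187.8/152.8)/(2π×0.0416×17.3) = 0.04561 K/W
R_outer film = 1/(h_o·2πr_oL) = 1/(6.55×2π×0.1878×17.3) = 0.007479 K/W
R_total = 0.09704 K/W
Q = ΔT/R_total = 265/0.09704

Q ≈ 2730 W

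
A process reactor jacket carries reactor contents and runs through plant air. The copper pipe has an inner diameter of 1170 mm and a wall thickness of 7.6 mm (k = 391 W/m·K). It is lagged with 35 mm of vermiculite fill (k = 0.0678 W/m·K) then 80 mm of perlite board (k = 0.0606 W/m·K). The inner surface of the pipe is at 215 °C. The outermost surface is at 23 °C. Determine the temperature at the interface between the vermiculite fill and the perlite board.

T ≈ 157 °C

Treating each annulus and film as a series resistance:
R_copper pipe wall = ln(592.6/585)/(2π×391×1) = 5.254×10^-6 K/W
R_vermiculite fill = ln(627.6/592.6)/(2π×0.0678×1) = 0.1347 K/W
R_perlite board = ln(707.6/627.6)/(2π×0.0606×1) = 0.3151 K/W
R_total = 0.4498 K/W
Q = ΔT/R_total = 192/0.4498
Q = 427 W/m
T_interface = T_inner − Q·ΣR(inner→interface) = 215 − 427×0.1347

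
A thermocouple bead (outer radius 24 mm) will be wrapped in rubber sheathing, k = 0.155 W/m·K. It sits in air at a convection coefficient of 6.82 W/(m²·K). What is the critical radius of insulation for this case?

For a sphere r_cr = 2k/h = 2×0.155/6.82
r_cr = 45.5 mm; since the bare radius (24 mm) is below r_cr, adding a thin layer of insulation will *increase* heat loss.

r_cr ≈ 45.5 mm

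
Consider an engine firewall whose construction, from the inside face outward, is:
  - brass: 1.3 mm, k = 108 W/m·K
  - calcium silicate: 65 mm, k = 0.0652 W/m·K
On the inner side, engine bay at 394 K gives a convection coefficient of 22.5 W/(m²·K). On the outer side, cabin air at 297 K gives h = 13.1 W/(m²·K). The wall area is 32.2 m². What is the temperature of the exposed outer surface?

T ≈ 304 K

Model the wall as resistances in series:
R_inner film = 1/(h_i·A) = 1/(22.5×32.2) = 0.00138 K/W
R_brass = L/(kA) = 0.0013/(108×32.2) = 3.738×10^-7 K/W
R_calcium silicate = L/(kA) = 0.065/(0.0652×32.2) = 0.03096 K/W
R_outer film = 1/(h_o·A) = 1/(13.1×32.2) = 0.002371 K/W
R_total = 0.03471 K/W;  Q = ΔT/R_total = 97/0.03471 = 2794 W
T_interface = T_inner − Q·ΣR(inner→interface) = 394 − 2790×0.03234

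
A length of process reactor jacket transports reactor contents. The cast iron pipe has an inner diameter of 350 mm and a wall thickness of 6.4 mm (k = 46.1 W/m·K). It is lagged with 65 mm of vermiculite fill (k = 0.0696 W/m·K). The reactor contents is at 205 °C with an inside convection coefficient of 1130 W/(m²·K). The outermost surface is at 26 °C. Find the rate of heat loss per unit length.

For a radial system each layer contributes R = ln(r_out/r_in)/(2πkL); films add R = 1/(hA).
R_inner film = 1/(h_i·2πr₁L) = 1/(1130×2π×0.175×1) = 8.048×10^-4 K/W
R_cast iron pipe wall = ln(181.4/175)/(2π×46.1×1) = 1.24×10^-4 K/W
R_vermiculite fill = ln(246.4/181.4)/(2π×0.0696×1) = 0.7003 K/W
R_total = 0.7012 K/W
Q = ΔT/R_total = 179/0.7012

q′ ≈ 255 W/m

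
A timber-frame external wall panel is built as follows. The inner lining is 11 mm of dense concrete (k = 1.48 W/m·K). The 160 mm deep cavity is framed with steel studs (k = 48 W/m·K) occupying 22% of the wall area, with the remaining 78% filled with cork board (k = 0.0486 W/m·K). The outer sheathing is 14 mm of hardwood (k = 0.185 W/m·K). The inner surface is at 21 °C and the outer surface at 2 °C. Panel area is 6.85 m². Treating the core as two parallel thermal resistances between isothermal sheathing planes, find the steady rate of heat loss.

Q ≈ 1330 W

Sheathing layers in series; stud and cavity paths in parallel between them.
R_inner = 0.011/(1.48×6.85) = 0.001085 K/W
R_stud  = 0.16/(48×0.22×6.85) = 0.002212 K/W
R_cav   = 0.16/(0.0486×0.78×6.85) = 0.6162 K/W
1/R_core = 1/R_stud + 1/R_cav → R_core = 0.002204 K/W
R_outer = 0.014/(0.185×6.85) = 0.01105 K/W
R_total = 0.01434 K/W
Q = ΔT/R_total = 19/0.01434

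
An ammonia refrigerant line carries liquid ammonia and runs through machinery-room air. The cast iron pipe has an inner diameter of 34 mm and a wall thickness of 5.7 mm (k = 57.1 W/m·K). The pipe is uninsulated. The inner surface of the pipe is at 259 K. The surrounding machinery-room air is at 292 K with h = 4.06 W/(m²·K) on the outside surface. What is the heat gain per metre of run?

Treating each annulus and film as a series resistance:
R_cast iron pipe wall = ln(22.7/17)/(2π×57.1×1) = 8.06×10^-4 K/W
R_outer film = 1/(h_o·2πr_oL) = 1/(4.06×2π×0.0227×1) = 1.727 K/W
R_total = 1.728 K/W
Q = ΔT/R_total = 33/1.728

q′ ≈ 19.1 W/m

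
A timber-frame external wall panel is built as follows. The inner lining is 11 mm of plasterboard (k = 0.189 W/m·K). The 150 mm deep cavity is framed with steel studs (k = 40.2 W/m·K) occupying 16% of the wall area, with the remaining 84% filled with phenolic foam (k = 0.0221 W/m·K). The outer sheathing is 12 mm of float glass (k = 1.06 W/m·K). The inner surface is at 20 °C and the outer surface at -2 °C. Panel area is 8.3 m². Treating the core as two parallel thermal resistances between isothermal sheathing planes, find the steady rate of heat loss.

Q ≈ 1970 W

Sheathing layers in series; stud and cavity paths in parallel between them.
R_inner = 0.011/(0.189×8.3) = 0.007012 K/W
R_stud  = 0.15/(40.2×0.16×8.3) = 0.00281 K/W
R_cav   = 0.15/(0.0221×0.84×8.3) = 0.9735 K/W
1/R_core = 1/R_stud + 1/R_cav → R_core = 0.002802 K/W
R_outer = 0.012/(1.06×8.3) = 0.001364 K/W
R_total = 0.01118 K/W
Q = ΔT/R_total = 22/0.01118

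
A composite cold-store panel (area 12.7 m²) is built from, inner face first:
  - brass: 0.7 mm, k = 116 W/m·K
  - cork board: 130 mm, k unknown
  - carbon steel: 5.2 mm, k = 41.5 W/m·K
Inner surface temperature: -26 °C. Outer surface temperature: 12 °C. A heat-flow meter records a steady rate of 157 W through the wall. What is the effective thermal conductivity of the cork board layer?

Treating each layer as a thermal resistance in series:
R_brass = L/(kA) = 0.0007/(116×12.7) = 4.752×10^-7 K/W
R_carbon steel = L/(kA) = 0.0052/(41.5×12.7) = 9.866×10^-6 K/W
Sum of known resistances R_other = 1.034×10^-5 K/W
Total R = ΔT/Q = 38/157 = 0.242 K/W
R_cork board = R_total − R_other = 0.242 K/W
k = L/(R·A) = 0.13/(0.242×12.7)

k ≈ 0.0423 W/(m·K)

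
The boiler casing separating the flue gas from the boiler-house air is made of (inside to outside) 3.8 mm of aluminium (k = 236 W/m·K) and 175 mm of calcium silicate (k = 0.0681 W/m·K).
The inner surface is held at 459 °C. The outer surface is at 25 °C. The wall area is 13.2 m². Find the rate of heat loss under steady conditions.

Series thermal resistances:
R_aluminium = L/(kA) = 0.0038/(236×13.2) = 1.22×10^-6 K/W
R_calcium silicate = L/(kA) = 0.175/(0.0681×13.2) = 0.1947 K/W
R_total = 0.1947 K/W
Q = ΔT / R_total = 434 / 0.1947

Q ≈ 2230 W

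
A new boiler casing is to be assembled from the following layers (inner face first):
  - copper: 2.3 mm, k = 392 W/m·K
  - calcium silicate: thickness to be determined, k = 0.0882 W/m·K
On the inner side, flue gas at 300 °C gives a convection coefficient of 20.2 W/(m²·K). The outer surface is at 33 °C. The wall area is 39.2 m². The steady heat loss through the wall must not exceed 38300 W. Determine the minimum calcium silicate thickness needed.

Using the resistance-network approach (series):
R_inner film = 1/(h_i·A) = 1/(20.2×39.2) = 0.001263 K/W
R_copper = L/(kA) = 0.0023/(392×39.2) = 1.497×10^-7 K/W
Sum of the known resistances R_other = 0.001263 K/W
Required total resistance R_tot = ΔT/Q_allow = 267/38300 = 0.006971 K/W
R_calcium silicate = R_tot − R_other = 0.005708 K/W
L = R·k·A = 0.005708×0.0882×39.2

L ≈ 19.7 mm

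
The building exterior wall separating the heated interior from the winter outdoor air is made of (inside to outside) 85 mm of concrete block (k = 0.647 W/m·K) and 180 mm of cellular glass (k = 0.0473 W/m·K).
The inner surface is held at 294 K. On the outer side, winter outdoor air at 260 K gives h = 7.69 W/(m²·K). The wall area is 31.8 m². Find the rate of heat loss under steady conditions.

Q ≈ 266 W

Thermal resistances in series:
R_concrete block = L/(kA) = 0.085/(0.647×31.8) = 0.004131 K/W
R_cellular glass = L/(kA) = 0.18/(0.0473×31.8) = 0.1197 K/W
R_outer film = 1/(h_o·A) = 1/(7.69×31.8) = 0.004089 K/W
R_total = 0.1279 K/W
Q = ΔT / R_total = 34 / 0.1279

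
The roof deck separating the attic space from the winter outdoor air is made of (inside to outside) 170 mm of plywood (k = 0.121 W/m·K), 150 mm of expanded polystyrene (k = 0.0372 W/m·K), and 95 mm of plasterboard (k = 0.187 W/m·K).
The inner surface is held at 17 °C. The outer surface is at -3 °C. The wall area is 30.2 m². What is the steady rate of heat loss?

Q ≈ 102 W

Series thermal resistances:
R_plywood = L/(kA) = 0.17/(0.121×30.2) = 0.04652 K/W
R_expanded polystyrene = L/(kA) = 0.15/(0.0372×30.2) = 0.1335 K/W
R_plasterboard = L/(kA) = 0.095/(0.187×30.2) = 0.01682 K/W
R_total = 0.1969 K/W
Q = ΔT / R_total = 20 / 0.1969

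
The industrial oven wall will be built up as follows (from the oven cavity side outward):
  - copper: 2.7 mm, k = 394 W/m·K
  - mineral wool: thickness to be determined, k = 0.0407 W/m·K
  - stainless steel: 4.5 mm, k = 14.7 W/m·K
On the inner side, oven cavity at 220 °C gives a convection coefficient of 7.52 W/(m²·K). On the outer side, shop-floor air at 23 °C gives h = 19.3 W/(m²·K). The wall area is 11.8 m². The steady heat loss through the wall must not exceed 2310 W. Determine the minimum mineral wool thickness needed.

L ≈ 33.4 mm

Series thermal resistances:
R_inner film = 1/(h_i·A) = 1/(7.52×11.8) = 0.01127 K/W
R_copper = L/(kA) = 0.0027/(394×11.8) = 5.807×10^-7 K/W
R_stainless steel = L/(kA) = 0.0045/(14.7×11.8) = 2.594×10^-5 K/W
R_outer film = 1/(h_o·A) = 1/(19.3×11.8) = 0.004391 K/W
Sum of the known resistances R_other = 0.01569 K/W
Required total resistance R_tot = ΔT/Q_allow = 197/2310 = 0.08528 K/W
R_mineral wool = R_tot − R_other = 0.06959 K/W
L = R·k·A = 0.06959×0.0407×11.8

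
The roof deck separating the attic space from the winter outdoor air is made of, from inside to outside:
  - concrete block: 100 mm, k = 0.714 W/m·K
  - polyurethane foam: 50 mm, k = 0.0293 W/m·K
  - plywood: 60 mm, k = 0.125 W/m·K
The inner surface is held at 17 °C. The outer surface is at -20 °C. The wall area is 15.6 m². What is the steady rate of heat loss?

Q ≈ 248 W

Series thermal resistances:
R_concrete block = L/(kA) = 0.1/(0.714×15.6) = 0.008978 K/W
R_polyurethane foam = L/(kA) = 0.05/(0.0293×15.6) = 0.1094 K/W
R_plywood = L/(kA) = 0.06/(0.125×15.6) = 0.03077 K/W
R_total = 0.1491 K/W
Q = ΔT / R_total = 37 / 0.1491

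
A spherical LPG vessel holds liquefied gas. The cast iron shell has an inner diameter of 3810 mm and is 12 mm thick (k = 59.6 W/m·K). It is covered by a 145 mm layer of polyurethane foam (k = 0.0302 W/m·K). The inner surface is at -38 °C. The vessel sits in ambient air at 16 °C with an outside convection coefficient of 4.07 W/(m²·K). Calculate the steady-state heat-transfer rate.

Q ≈ 533 W

Spherical conduction: R = (1/r_in − 1/r_out)/(4πk) per layer; series-sum.
R_cast iron shell = (1/1.905 − 1/1.917)/(4π×59.6) = 4.387×10^-6 K/W
R_polyurethane foam = (1/1.917 − 1/2.062)/(4π×0.0302) = 0.09666 K/W
R_outer film = 1/(h·4πr_o²) = 1/(4.07×4π×2.062²) = 0.004599 K/W
R_total = 0.1013 K/W
Q = ΔT/R_total = 54/0.1013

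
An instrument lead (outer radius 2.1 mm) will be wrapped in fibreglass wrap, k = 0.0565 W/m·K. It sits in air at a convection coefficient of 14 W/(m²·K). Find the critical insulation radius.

For a cylinder r_cr = k/h = 0.0565/14
r_cr = 4.04 mm; since the bare radius (2.1 mm) is below r_cr, adding a thin layer of insulation will *increase* heat loss.

r_cr ≈ 4.04 mm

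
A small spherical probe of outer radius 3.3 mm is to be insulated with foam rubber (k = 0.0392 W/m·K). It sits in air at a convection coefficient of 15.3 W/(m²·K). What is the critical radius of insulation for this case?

r_cr ≈ 5.12 mm

For a sphere r_cr = 2k/h = 2×0.0392/15.3
r_cr = 5.12 mm; since the bare radius (3.3 mm) is below r_cr, adding a thin layer of insulation will *increase* heat loss.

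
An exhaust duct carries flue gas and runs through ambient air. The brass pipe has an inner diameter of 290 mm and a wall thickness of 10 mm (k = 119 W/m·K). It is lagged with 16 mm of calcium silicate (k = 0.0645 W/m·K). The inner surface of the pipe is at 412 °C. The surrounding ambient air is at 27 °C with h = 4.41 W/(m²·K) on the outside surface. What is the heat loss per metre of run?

q′ ≈ 849 W/m

Cylindrical conduction, so R = ln(r₂/r₁)/(2πkL) per layer, in series:
R_brass pipe wall = ln(155/145)/(2π×119×1) = 8.92×10^-5 K/W
R_calcium silicate = ln(171/155)/(2π×0.0645×1) = 0.2424 K/W
R_outer film = 1/(h_o·2πr_oL) = 1/(4.41×2π×0.171×1) = 0.2111 K/W
R_total = 0.4535 K/W
Q = ΔT/R_total = 385/0.4535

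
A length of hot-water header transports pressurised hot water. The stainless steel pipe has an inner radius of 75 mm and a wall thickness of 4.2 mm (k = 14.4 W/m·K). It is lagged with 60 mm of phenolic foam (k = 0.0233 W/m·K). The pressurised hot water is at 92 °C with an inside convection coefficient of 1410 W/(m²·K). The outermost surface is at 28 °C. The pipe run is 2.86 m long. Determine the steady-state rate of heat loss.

Radial resistances (cylindrical: R_cond = ln(r_o/r_i)/(2πkL), R_conv = 1/(h·2πrL)):
R_inner film = 1/(h_i·2πr₁L) = 1/(1410×2π×0.075×2.86) = 5.262×10^-4 K/W
R_stainless steel pipe wall = ln(79.2/75)/(2π×14.4×2.86) = 2.106×10^-4 K/W
R_phenolic foam = ln(139.2/79.2)/(2π×0.0233×2.86) = 1.347 K/W
R_total = 1.348 K/W
Q = ΔT/R_total = 64/1.348

Q ≈ 47.5 W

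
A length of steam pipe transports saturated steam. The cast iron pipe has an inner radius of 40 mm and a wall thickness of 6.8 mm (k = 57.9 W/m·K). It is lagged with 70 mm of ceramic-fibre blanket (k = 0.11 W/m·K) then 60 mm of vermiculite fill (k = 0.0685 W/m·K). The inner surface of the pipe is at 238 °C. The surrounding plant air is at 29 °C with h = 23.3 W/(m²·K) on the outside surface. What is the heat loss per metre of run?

Per-layer cylindrical resistances, series-summed:
R_cast iron pipe wall = ln(46.8/40)/(2π×57.9×1) = 4.316×10^-4 K/W
R_ceramic-fibre blanket = ln(116.8/46.8)/(2π×0.11×1) = 1.323 K/W
R_vermiculite fill = ln(176.8/116.8)/(2π×0.0685×1) = 0.9632 K/W
R_outer film = 1/(h_o·2πr_oL) = 1/(23.3×2π×0.1768×1) = 0.03864 K/W
R_total = 2.326 K/W
Q = ΔT/R_total = 209/2.326

q′ ≈ 89.9 W/m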